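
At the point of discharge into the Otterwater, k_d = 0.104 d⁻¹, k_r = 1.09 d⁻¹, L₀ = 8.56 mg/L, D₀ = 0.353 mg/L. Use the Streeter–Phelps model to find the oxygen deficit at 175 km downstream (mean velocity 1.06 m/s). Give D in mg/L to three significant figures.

D ≈ 0.672 mg/L

Travel time t = x/v = 175 km / (1.06 m/s) = 175000 m / 1.06 m/s = 165100 s = 1.911 d.
k_d L₀/(k_r−k_d) = 0.104×8.56/(1.09−0.104) = 0.8902/0.9860 = 0.9029 mg/L.
e^(−k_d t) = e^(−0.104×1.911) = 0.8198; e^(−k_r t) = e^(−1.09×1.911) = 0.1246.
D = 0.9029 × (0.8198 − 0.1246) + 0.353 × 0.1246 = 0.6277 + 0.04398 = 0.6717 mg/L.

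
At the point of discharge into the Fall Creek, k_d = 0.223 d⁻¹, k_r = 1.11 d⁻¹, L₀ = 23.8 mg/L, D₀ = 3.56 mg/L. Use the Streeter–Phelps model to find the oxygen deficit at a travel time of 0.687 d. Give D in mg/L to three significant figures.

D ≈ 4.00 mg/L

k_d L₀/(k_r−k_d) = 0.223×23.8/(1.11−0.223) = 5.307/0.8870 = 5.984 mg/L.
e^(−k_d t) = e^(−0.223×0.6870) = 0.8580; e^(−k_r t) = e^(−1.11×0.6870) = 0.4665.
D = 5.984 × (0.8580 − 0.4665) + 3.56 × 0.4665 = 2.343 + 1.661 = 4.003 mg/L.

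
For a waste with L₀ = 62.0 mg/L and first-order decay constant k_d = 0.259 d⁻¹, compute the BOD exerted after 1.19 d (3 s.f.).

y ≈ 16.4 mg/L

y_t = L₀(1 − e^(−k_d t)) = 62.0 × (1 − e^(−0.259×1.19))
= 62.0 × (1 − 0.7348) = 62.0 × 0.2652 = 16.44 mg/L.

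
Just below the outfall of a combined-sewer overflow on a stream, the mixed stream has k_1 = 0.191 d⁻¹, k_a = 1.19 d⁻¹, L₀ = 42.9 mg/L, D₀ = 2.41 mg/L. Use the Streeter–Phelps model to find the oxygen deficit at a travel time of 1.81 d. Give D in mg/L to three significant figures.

D ≈ 5.13 mg/L

k_1 L₀/(k_a−k_1) = 0.191×42.9/(1.19−0.191) = 8.194/0.9990 = 8.202 mg/L.
e^(−k_1 t) = e^(−0.191×1.810) = 0.7077; e^(−k_a t) = e^(−1.19×1.810) = 0.1160.
D = 8.202 × (0.7077 − 0.1160) + 2.41 × 0.1160 = 4.853 + 0.2796 = 5.133 mg/L.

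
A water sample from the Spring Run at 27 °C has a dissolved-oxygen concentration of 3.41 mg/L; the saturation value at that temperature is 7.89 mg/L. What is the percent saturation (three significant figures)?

43.2 % saturation

% saturation = C/C_s × 100 = 3.41/7.89 × 100 = 43.2 %.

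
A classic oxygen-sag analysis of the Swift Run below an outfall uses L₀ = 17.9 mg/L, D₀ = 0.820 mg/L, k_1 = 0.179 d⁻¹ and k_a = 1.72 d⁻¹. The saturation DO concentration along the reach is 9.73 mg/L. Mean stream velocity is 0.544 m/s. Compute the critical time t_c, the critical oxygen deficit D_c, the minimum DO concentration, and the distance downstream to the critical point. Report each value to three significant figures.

t_c ≈ 1.14 d; D_c ≈ 1.52 mg/L; min DO ≈ 8.21 mg/L; x_c ≈ 53.7 km

With k_a/k_1 = 9.609 and 1 − D₀(k_a−k_1)/(k_1 L₀) = 0.6056,
t_c = ln(9.609 × 0.6056) / (1.72 − 0.179) = ln(5.819) / 1.541 = 1.761/1.541 = 1.143 d.
D_c = (k_1/k_a) L₀ e^(−k_1 t_c) = (0.179/1.72) × 17.9 × e^(−0.179×1.143) = 0.1041 × 17.9 × 0.8150 = 1.518 mg/L.
Minimum DO = C_s − D_c = 9.73 − 1.518 = 8.212 mg/L.
x_c = v t_c = 0.544 m/s × 1.143 d × 86400 s/d = 53720 m ≈ 53.7 km.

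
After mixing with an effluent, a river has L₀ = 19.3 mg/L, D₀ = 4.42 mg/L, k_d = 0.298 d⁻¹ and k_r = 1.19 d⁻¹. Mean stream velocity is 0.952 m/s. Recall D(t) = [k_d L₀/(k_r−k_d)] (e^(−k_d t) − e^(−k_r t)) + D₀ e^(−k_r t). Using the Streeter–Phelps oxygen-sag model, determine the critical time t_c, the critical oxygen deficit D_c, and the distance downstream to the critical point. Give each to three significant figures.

At the critical point dD/dt = 0, so k_d L₀ e^(−k_d t) = k_r D. Substituting D(t) from the Streeter–Phelps equation and solving for t gives
t_c = ln[(k_r/k_d)(1 − D₀(k_r−k_d)/(k_d L₀))] / (k_r−k_d).
Here k_r−k_d = 0.8920 d⁻¹ and 1 − D₀(k_r−k_d)/(k_d L₀) = 1 − 4.42×0.8920/(0.298×19.3) = 0.3145, so
t_c = ln(3.993 × 0.3145) / 0.8920 = 0.2278 / 0.8920 = 0.2554 d.
D_c = (k_d/k_r) L₀ e^(−k_d t_c) = (0.298/1.19) × 19.3 × e^(−0.298×0.2554) = 0.2504 × 19.3 × 0.9267 = 4.479 mg/L.
x_c = v t_c = 0.952 m/s × 0.2554 d × 86400 s/d = 21010 m ≈ 21.0 km.

t_c ≈ 0.255 d; D_c ≈ 4.48 mg/L; x_c ≈ 21.0 km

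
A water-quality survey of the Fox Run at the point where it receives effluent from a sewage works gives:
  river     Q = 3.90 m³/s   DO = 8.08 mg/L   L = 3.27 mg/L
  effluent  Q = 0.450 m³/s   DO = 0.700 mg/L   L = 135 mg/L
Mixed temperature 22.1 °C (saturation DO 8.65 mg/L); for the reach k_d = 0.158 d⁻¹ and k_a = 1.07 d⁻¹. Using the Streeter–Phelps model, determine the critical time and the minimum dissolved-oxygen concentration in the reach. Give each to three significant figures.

t_c ≈ 1.43 d; minimum DO ≈ 6.66 mg/L

Mixed DO = (3.90×8.08 + 0.450×0.700)/(3.90+0.450) = 31.83/4.350 = 7.317 mg/L.
Mixed L₀ = (3.90×3.27 + 0.450×135)/(4.350) = 73.50/4.350 = 16.90 mg/L.
Initial deficit D₀ = C_s − DO₀ = 8.65 − 7.317 = 1.333 mg/L.
t_c = (1/0.9120) ln[(1.07/0.158)(1 − 1.333×0.9120/(0.158×16.90))] = 1.096 × ln(3.687) = 1.431 d.
D_c = (0.158/1.07) × 16.90 × e^(−0.158×1.431) = 0.1477 × 16.90 × 0.7977 = 1.990 mg/L.
Minimum DO = 8.65 − 1.990 = 6.660 mg/L.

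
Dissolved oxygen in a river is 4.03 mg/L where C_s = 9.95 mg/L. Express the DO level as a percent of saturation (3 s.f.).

40.5 % saturation

% saturation = C/C_s × 100 = 4.03/9.95 × 100 = 40.5 %.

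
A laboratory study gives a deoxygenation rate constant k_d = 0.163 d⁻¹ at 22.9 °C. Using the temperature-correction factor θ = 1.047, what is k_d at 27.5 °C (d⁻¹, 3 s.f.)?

k_d ≈ 0.201 d⁻¹

k_d(T₂) = k_d(T₁) · θ^(T₂−T₁) = 0.163 × 1.047^(27.5−22.9)
= 0.163 × 1.047^4.60 = 0.163 × 1.235 = 0.2013 d⁻¹.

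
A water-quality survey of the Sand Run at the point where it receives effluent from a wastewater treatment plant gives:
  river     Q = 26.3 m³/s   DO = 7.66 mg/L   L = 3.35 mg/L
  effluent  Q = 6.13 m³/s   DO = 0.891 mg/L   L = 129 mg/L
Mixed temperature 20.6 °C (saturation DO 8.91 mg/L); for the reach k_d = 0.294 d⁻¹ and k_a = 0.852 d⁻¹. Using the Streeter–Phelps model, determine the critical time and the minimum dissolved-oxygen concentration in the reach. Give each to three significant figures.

t_c ≈ 1.56 d; minimum DO ≈ 2.99 mg/L

Mixed DO = (26.3×7.66 + 6.13×0.891)/(26.3+6.13) = 206.9/32.43 = 6.381 mg/L.
Mixed L₀ = (26.3×3.35 + 6.13×129)/(32.43) = 878.9/32.43 = 27.10 mg/L.
Initial deficit D₀ = C_s − DO₀ = 8.91 − 6.381 = 2.529 mg/L.
t_c = (1/0.5580) ln[(0.852/0.294)(1 − 2.529×0.5580/(0.294×27.10))] = 1.792 × ln(2.385) = 1.557 d.
D_c = (0.294/0.852) × 27.10 × e^(−0.294×1.557) = 0.3451 × 27.10 × 0.6326 = 5.916 mg/L.
Minimum DO = 8.91 − 5.916 = 2.994 mg/L.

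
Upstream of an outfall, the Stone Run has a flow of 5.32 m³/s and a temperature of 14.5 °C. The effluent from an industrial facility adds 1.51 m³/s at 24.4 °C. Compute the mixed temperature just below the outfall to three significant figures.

16.7 °C

Flow-weighted mixing: C = (Q_r C_r + Q_w C_w)/(Q_r + Q_w)
= (5.32×14.5 + 1.51×24.4)/(5.32 + 1.51) = 114.0/6.830 = 16.69 °C.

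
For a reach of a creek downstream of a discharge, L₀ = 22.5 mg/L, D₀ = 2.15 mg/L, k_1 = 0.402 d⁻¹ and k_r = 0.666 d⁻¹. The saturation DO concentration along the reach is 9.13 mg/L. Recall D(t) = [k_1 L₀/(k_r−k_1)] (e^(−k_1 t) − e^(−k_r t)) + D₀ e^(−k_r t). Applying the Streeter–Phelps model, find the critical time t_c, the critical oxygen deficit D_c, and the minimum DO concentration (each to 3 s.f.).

t_c ≈ 1.67 d; D_c ≈ 6.95 mg/L; min DO ≈ 2.18 mg/L

At the critical point dD/dt = 0, so k_1 L₀ e^(−k_1 t) = k_r D. Substituting D(t) from the Streeter–Phelps equation and solving for t gives
t_c = ln[(k_r/k_1)(1 − D₀(k_r−k_1)/(k_1 L₀))] / (k_r−k_1).
Here k_r−k_1 = 0.2640 d⁻¹ and 1 − D₀(k_r−k_1)/(k_1 L₀) = 1 − 2.15×0.2640/(0.402×22.5) = 0.9372, so
t_c = ln(1.657 × 0.9372) / 0.2640 = 0.4400 / 0.2640 = 1.667 d.
L(t_c) = L₀ e^(−k_1 t_c) = 22.5 × 0.5117 = 11.51 mg/L, and at the critical point k_r D_c = k_1 L, so D_c = (0.402/0.666) × 11.51 = 6.949 mg/L.
Minimum DO = C_s − D_c = 9.13 − 6.949 = 2.181 mg/L.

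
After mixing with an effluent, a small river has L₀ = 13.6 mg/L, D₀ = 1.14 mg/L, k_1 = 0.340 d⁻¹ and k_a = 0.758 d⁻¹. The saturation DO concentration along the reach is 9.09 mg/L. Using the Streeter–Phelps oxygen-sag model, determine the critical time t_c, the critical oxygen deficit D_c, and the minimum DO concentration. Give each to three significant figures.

t_c = [1/(k_a−k_1)] ln[(k_a/k_1)(1 − D₀(k_a−k_1)/(k_1 L₀))]
= [1/(0.758−0.340)] ln[(0.758/0.340)(1 − 1.14×0.4180/(0.340×13.6))]
= (1/0.4180) ln[2.229 × 0.8969] = 2.392 × ln(2.000) = 2.392 × 0.6930 = 1.658 d.
D_c = (k_1/k_a) L₀ e^(−k_1 t_c) = (0.340/0.758) × 13.6 × e^(−0.340×1.658) = 0.4485 × 13.6 × 0.5691 = 3.472 mg/L.
Minimum DO = C_s − D_c = 9.09 − 3.472 = 5.618 mg/L.

t_c ≈ 1.66 d; D_c ≈ 3.47 mg/L; min DO ≈ 5.62 mg/L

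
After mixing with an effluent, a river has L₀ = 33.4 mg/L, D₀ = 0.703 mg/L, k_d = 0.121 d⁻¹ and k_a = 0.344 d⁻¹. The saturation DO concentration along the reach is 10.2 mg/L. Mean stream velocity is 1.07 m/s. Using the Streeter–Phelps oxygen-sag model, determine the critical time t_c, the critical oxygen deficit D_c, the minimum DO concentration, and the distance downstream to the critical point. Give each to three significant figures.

With k_a/k_d = 2.843 and 1 − D₀(k_a−k_d)/(k_d L₀) = 0.9612,
t_c = ln(2.843 × 0.9612) / (0.344 − 0.121) = ln(2.733) / 0.2230 = 1.005/0.2230 = 4.508 d.
D_c = (k_d/k_a) L₀ e^(−k_d t_c) = (0.121/0.344) × 33.4 × e^(−0.121×4.508) = 0.3517 × 33.4 × 0.5796 = 6.809 mg/L.
Minimum DO = C_s − D_c = 10.2 − 6.809 = 3.391 mg/L.
x_c = v t_c = 1.07 m/s × 4.508 d × 86400 s/d = 416800 m ≈ 417 km.

t_c ≈ 4.51 d; D_c ≈ 6.81 mg/L; min DO ≈ 3.39 mg/L; x_c ≈ 417 km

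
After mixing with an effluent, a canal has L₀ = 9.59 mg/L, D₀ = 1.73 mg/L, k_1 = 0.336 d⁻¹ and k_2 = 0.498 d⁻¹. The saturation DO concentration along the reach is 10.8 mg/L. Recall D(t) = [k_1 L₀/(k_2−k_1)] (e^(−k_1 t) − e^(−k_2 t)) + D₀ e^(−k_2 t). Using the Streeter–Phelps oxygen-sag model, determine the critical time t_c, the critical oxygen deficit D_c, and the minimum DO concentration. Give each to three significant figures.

t_c ≈ 1.87 d; D_c ≈ 3.46 mg/L; min DO ≈ 7.34 mg/L

At the critical point dD/dt = 0, so k_1 L₀ e^(−k_1 t) = k_2 D. Substituting D(t) from the Streeter–Phelps equation and solving for t gives
t_c = ln[(k_2/k_1)(1 − D₀(k_2−k_1)/(k_1 L₀))] / (k_2−k_1).
Here k_2−k_1 = 0.1620 d⁻¹ and 1 − D₀(k_2−k_1)/(k_1 L₀) = 1 − 1.73×0.1620/(0.336×9.59) = 0.9130, so
t_c = ln(1.482 × 0.9130) / 0.1620 = 0.3025 / 0.1620 = 1.867 d.
D_c = (k_1/k_2) L₀ e^(−k_1 t_c) = (0.336/0.498) × 9.59 × e^(−0.336×1.867) = 0.6747 × 9.59 × 0.5340 = 3.455 mg/L.
Minimum DO = C_s − D_c = 10.8 − 3.455 = 7.345 mg/L.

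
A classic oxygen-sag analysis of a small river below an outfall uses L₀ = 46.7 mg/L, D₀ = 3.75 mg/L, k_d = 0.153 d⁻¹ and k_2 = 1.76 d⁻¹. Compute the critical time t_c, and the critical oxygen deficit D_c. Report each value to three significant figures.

t_c ≈ 0.366 d; D_c ≈ 3.84 mg/L

With k_2/k_d = 11.50 and 1 − D₀(k_2−k_d)/(k_d L₀) = 0.1566,
t_c = ln(11.50 × 0.1566) / (1.76 − 0.153) = ln(1.801) / 1.607 = 0.5885/1.607 = 0.3662 d.
D_c = (k_d/k_2) L₀ e^(−k_d t_c) = (0.153/1.76) × 46.7 × e^(−0.153×0.3662) = 0.08693 × 46.7 × 0.9455 = 3.839 mg/L.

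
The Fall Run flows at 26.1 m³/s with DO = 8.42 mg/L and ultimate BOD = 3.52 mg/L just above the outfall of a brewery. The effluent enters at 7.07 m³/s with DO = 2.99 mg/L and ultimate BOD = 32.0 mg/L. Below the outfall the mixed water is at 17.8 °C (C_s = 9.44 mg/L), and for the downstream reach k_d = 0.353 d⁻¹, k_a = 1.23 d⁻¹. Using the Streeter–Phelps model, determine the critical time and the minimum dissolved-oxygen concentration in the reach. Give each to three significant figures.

Mixed DO = (26.1×8.42 + 7.07×2.99)/(26.1+7.07) = 240.9/33.17 = 7.263 mg/L.
Mixed L₀ = (26.1×3.52 + 7.07×32.0)/(33.17) = 318.1/33.17 = 9.590 mg/L.
Initial deficit D₀ = C_s − DO₀ = 9.44 − 7.263 = 2.177 mg/L.
t_c = (1/0.8770) ln[(1.23/0.353)(1 − 2.177×0.8770/(0.353×9.590))] = 1.140 × ln(1.519) = 0.4767 d.
D_c = (0.353/1.23) × 9.590 × e^(−0.353×0.4767) = 0.2870 × 9.590 × 0.8451 = 2.326 mg/L.
Minimum DO = 9.44 − 2.326 = 7.114 mg/L.

t_c ≈ 0.477 d; minimum DO ≈ 7.11 mg/L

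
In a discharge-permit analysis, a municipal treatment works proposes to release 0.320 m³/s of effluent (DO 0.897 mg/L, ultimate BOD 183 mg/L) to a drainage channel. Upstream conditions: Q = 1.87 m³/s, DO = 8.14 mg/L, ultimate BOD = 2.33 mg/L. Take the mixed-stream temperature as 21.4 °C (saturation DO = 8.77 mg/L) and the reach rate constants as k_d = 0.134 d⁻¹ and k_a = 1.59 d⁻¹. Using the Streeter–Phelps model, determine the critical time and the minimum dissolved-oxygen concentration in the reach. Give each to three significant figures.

Mixed DO = (1.87×8.14 + 0.320×0.897)/(1.87+0.320) = 15.51/2.190 = 7.082 mg/L.
Mixed L₀ = (1.87×2.33 + 0.320×183)/(2.190) = 62.92/2.190 = 28.73 mg/L.
Initial deficit D₀ = C_s − DO₀ = 8.77 − 7.082 = 1.688 mg/L.
t_c = (1/1.456) ln[(1.59/0.134)(1 − 1.688×1.456/(0.134×28.73))] = 0.6868 × ln(4.289) = 1.000 d.
D_c = (0.134/1.59) × 28.73 × e^(−0.134×1.000) = 0.08428 × 28.73 × 0.8746 = 2.118 mg/L.
Minimum DO = 8.77 − 2.118 = 6.652 mg/L.

t_c ≈ 1.00 d; minimum DO ≈ 6.65 mg/L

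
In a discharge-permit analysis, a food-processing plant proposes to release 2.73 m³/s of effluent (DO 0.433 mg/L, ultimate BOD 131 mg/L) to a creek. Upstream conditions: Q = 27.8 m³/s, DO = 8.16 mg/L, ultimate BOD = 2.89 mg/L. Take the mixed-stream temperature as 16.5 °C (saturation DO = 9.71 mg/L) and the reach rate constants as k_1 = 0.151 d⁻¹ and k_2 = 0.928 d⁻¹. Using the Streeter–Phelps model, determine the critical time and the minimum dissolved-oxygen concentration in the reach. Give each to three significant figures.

Mixed DO = (27.8×8.16 + 2.73×0.433)/(27.8+2.73) = 228.0/30.53 = 7.469 mg/L.
Mixed L₀ = (27.8×2.89 + 2.73×131)/(30.53) = 438.0/30.53 = 14.35 mg/L.
Initial deficit D₀ = C_s − DO₀ = 9.71 − 7.469 = 2.241 mg/L.
t_c = (1/0.7770) ln[(0.928/0.151)(1 − 2.241×0.7770/(0.151×14.35))] = 1.287 × ln(1.206) = 0.2407 d.
D_c = (0.151/0.928) × 14.35 × e^(−0.151×0.2407) = 0.1627 × 14.35 × 0.9643 = 2.251 mg/L.
Minimum DO = 9.71 − 2.251 = 7.459 mg/L.

t_c ≈ 0.241 d; minimum DO ≈ 7.46 mg/L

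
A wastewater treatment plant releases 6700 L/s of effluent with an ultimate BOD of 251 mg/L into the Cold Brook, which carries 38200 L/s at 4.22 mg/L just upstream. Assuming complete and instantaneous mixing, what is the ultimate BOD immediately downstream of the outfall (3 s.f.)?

41.0 mg/L

Flow-weighted mixing: C = (Q_r C_r + Q_w C_w)/(Q_r + Q_w)
= (38200×4.22 + 6700×251)/(38200 + 6700) = 1.843×10^6/44900 = 41.04 mg/L.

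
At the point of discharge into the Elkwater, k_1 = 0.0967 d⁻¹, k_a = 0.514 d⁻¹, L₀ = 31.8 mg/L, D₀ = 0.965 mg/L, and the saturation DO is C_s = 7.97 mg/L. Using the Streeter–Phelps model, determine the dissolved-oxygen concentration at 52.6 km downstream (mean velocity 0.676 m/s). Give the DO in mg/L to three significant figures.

DO ≈ 5.25 mg/L

Travel time t = x/v = 52.6 km / (0.676 m/s) = 52600 m / 0.676 m/s = 77810 s = 0.9006 d.
k_1 L₀/(k_a−k_1) = 0.0967×31.8/(0.514−0.0967) = 3.075/0.4173 = 7.369 mg/L.
e^(−k_1 t) = e^(−0.0967×0.9006) = 0.9166; e^(−k_a t) = e^(−0.514×0.9006) = 0.6295.
D = 7.369 × (0.9166 − 0.6295) + 0.965 × 0.6295 = 2.116 + 0.6074 = 2.723 mg/L.
DO = C_s − D = 7.97 − 2.723 = 5.247 mg/L.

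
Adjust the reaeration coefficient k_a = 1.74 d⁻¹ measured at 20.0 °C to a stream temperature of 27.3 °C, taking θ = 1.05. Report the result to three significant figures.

k_a(T₂) = k_a(T₁) · θ^(T₂−T₁) = 1.74 × 1.05^(27.3−20.0)
= 1.74 × 1.05^7.30 = 1.74 × 1.428 = 2.484 d⁻¹.

k_a ≈ 2.48 d⁻¹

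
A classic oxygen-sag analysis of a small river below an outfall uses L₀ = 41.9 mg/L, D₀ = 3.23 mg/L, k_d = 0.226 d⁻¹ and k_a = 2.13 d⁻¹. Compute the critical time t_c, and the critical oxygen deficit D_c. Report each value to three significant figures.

t_c ≈ 0.628 d; D_c ≈ 3.86 mg/L

At the critical point dD/dt = 0, so k_d L₀ e^(−k_d t) = k_a D. Substituting D(t) from the Streeter–Phelps equation and solving for t gives
t_c = ln[(k_a/k_d)(1 − D₀(k_a−k_d)/(k_d L₀))] / (k_a−k_d).
Here k_a−k_d = 1.904 d⁻¹ and 1 − D₀(k_a−k_d)/(k_d L₀) = 1 − 3.23×1.904/(0.226×41.9) = 0.3505, so
t_c = ln(9.425 × 0.3505) / 1.904 = 1.195 / 1.904 = 0.6277 d.
D_c = (k_d/k_a) L₀ e^(−k_d t_c) = (0.226/2.13) × 41.9 × e^(−0.226×0.6277) = 0.1061 × 41.9 × 0.8677 = 3.858 mg/L.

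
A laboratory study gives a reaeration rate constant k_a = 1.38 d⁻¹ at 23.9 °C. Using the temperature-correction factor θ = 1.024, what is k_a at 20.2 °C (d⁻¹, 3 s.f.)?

k_a(T₂) = k_a(T₁) · θ^(T₂−T₁) = 1.38 × 1.024^(20.2−23.9)
= 1.38 × 1.024^-3.70 = 1.38 × 0.9160 = 1.264 d⁻¹.

k_a ≈ 1.26 d⁻¹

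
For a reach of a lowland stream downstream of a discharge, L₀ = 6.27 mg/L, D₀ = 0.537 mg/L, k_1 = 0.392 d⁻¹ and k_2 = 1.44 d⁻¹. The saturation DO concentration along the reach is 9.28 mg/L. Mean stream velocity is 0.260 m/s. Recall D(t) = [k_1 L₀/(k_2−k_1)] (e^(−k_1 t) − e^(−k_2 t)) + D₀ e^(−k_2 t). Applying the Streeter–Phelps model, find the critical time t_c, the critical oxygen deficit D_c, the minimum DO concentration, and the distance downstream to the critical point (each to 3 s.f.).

t_c ≈ 0.993 d; D_c ≈ 1.16 mg/L; min DO ≈ 8.12 mg/L; x_c ≈ 22.3 km

At the critical point dD/dt = 0, so k_1 L₀ e^(−k_1 t) = k_2 D. Substituting D(t) from the Streeter–Phelps equation and solving for t gives
t_c = ln[(k_2/k_1)(1 − D₀(k_2−k_1)/(k_1 L₀))] / (k_2−k_1).
Here k_2−k_1 = 1.048 d⁻¹ and 1 − D₀(k_2−k_1)/(k_1 L₀) = 1 − 0.537×1.048/(0.392×6.27) = 0.7710, so
t_c = ln(3.673 × 0.7710) / 1.048 = 1.041 / 1.048 = 0.9934 d.
D_c = (k_1/k_2) L₀ e^(−k_1 t_c) = (0.392/1.44) × 6.27 × e^(−0.392×0.9934) = 0.2722 × 6.27 × 0.6774 = 1.156 mg/L.
Minimum DO = C_s − D_c = 9.28 − 1.156 = 8.124 mg/L.
x_c = v t_c = 0.260 m/s × 0.9934 d × 86400 s/d = 22320 m ≈ 22.3 km.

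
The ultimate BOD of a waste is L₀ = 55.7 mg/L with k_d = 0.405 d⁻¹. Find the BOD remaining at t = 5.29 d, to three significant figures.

L ≈ 6.54 mg/L

L_t = L₀ e^(−k_d t) = 55.7 × e^(−0.405×5.29) = 55.7 × 0.1174 = 6.537 mg/L.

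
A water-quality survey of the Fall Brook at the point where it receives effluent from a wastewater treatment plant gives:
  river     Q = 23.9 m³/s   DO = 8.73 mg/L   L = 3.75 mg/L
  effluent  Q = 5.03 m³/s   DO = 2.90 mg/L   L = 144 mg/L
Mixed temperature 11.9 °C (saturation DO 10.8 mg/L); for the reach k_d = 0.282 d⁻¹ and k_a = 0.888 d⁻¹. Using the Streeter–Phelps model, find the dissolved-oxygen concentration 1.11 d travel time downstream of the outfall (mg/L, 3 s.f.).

DO ≈ 4.96 mg/L

Mixed DO = (23.9×8.73 + 5.03×2.90)/(23.9+5.03) = 223.2/28.93 = 7.716 mg/L.
Mixed L₀ = (23.9×3.75 + 5.03×144)/(28.93) = 813.9/28.93 = 28.13 mg/L.
Initial deficit D₀ = C_s − DO₀ = 10.8 − 7.716 = 3.084 mg/L.
D(1.11) = [0.282×28.13/(0.888−0.282)](e^(−0.282×1.11) − e^(−0.888×1.11)) + 3.084 e^(−0.888×1.11)
= 13.09 × (0.7312 − 0.3732) + 3.084 × 0.3732 = 5.839 mg/L.
DO = 10.8 − 5.839 = 4.961 mg/L.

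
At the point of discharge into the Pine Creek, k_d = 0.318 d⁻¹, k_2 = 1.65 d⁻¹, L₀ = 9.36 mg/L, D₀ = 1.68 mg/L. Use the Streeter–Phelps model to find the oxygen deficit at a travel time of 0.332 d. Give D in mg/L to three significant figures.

D ≈ 1.69 mg/L

k_d L₀/(k_2−k_d) = 0.318×9.36/(1.65−0.318) = 2.976/1.332 = 2.235 mg/L.
e^(−k_d t) = e^(−0.318×0.3320) = 0.8998; e^(−k_2 t) = e^(−1.65×0.3320) = 0.5782.
D = 2.235 × (0.8998 − 0.5782) + 1.68 × 0.5782 = 0.7186 + 0.9714 = 1.690 mg/L.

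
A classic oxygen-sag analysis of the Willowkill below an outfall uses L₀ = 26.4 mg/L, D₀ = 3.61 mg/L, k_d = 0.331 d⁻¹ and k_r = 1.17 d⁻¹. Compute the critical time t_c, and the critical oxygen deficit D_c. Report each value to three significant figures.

t_c ≈ 0.998 d; D_c ≈ 5.37 mg/L

At the critical point dD/dt = 0, so k_d L₀ e^(−k_d t) = k_r D. Substituting D(t) from the Streeter–Phelps equation and solving for t gives
t_c = ln[(k_r/k_d)(1 − D₀(k_r−k_d)/(k_d L₀))] / (k_r−k_d).
Here k_r−k_d = 0.8390 d⁻¹ and 1 − D₀(k_r−k_d)/(k_d L₀) = 1 − 3.61×0.8390/(0.331×26.4) = 0.6534, so
t_c = ln(3.535 × 0.6534) / 0.8390 = 0.8371 / 0.8390 = 0.9977 d.
D_c = (k_d/k_r) L₀ e^(−k_d t_c) = (0.331/1.17) × 26.4 × e^(−0.331×0.9977) = 0.2829 × 26.4 × 0.7188 = 5.368 mg/L.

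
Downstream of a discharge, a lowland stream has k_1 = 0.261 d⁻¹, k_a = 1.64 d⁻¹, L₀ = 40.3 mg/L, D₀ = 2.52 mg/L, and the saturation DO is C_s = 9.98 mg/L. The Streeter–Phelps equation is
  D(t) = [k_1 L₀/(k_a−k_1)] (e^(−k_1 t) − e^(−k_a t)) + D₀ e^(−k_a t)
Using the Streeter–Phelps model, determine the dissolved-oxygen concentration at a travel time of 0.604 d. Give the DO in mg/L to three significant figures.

k_1 L₀/(k_a−k_1) = 0.261×40.3/(1.64−0.261) = 10.52/1.379 = 7.627 mg/L.
e^(−k_1 t) = e^(−0.261×0.6040) = 0.8542; e^(−k_a t) = e^(−1.64×0.6040) = 0.3714.
D = 7.627 × (0.8542 − 0.3714) + 2.52 × 0.3714 = 3.682 + 0.9358 = 4.618 mg/L.
DO = C_s − D = 9.98 − 4.618 = 5.362 mg/L.

DO ≈ 5.36 mg/L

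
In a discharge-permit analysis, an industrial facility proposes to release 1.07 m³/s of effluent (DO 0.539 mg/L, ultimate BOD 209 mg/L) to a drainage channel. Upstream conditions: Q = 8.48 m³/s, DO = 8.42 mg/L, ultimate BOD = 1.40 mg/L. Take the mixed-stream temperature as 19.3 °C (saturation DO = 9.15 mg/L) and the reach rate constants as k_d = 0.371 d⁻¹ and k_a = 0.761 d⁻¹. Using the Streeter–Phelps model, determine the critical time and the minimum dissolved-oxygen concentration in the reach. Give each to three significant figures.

Mixed DO = (8.48×8.42 + 1.07×0.539)/(8.48+1.07) = 71.98/9.550 = 7.537 mg/L.
Mixed L₀ = (8.48×1.40 + 1.07×209)/(9.550) = 235.5/9.550 = 24.66 mg/L.
Initial deficit D₀ = C_s − DO₀ = 9.15 − 7.537 = 1.613 mg/L.
t_c = (1/0.3900) ln[(0.761/0.371)(1 − 1.613×0.3900/(0.371×24.66))] = 2.564 × ln(1.910) = 1.659 d.
D_c = (0.371/0.761) × 24.66 × e^(−0.371×1.659) = 0.4875 × 24.66 × 0.5403 = 6.495 mg/L.
Minimum DO = 9.15 − 6.495 = 2.655 mg/L.

t_c ≈ 1.66 d; minimum DO ≈ 2.65 mg/L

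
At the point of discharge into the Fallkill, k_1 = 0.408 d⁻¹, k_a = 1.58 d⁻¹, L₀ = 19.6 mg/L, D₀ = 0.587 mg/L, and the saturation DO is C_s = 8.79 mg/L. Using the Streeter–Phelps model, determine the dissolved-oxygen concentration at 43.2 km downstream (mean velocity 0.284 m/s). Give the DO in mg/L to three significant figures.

Travel time t = x/v = 43.2 km / (0.284 m/s) = 43200 m / 0.284 m/s = 152100 s = 1.761 d.
k_1 L₀/(k_a−k_1) = 0.408×19.6/(1.58−0.408) = 7.997/1.172 = 6.823 mg/L.
e^(−k_1 t) = e^(−0.408×1.761) = 0.4876; e^(−k_a t) = e^(−1.58×1.761) = 0.06193.
D = 6.823 × (0.4876 − 0.06193) + 0.587 × 0.06193 = 2.904 + 0.03636 = 2.941 mg/L.
DO = C_s − D = 8.79 − 2.941 = 5.849 mg/L.

DO ≈ 5.85 mg/L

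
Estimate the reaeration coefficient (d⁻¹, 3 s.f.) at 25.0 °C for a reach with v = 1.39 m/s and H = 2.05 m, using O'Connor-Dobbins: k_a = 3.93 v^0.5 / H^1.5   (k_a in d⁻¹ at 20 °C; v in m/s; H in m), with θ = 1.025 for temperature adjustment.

k_a(20) = 3.93 × 1.39^0.5 / 2.05^1.5 = 3.93 × 1.179 / 2.935 = 1.579 d⁻¹.
k_a(25.0) = 1.579 × 1.025^(25.0−20) = 1.579 × 1.131 = 1.786 d⁻¹.

k_a ≈ 1.79 d⁻¹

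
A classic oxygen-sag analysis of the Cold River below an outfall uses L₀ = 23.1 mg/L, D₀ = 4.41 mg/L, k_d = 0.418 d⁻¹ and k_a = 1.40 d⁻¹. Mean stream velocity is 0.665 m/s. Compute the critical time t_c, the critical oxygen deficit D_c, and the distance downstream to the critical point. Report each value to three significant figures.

t_c ≈ 0.625 d; D_c ≈ 5.31 mg/L; x_c ≈ 35.9 km

With k_a/k_d = 3.349 and 1 − D₀(k_a−k_d)/(k_d L₀) = 0.5515,
t_c = ln(3.349 × 0.5515) / (1.40 − 0.418) = ln(1.847) / 0.9820 = 0.6136/0.9820 = 0.6249 d.
D_c = (k_d/k_a) L₀ e^(−k_d t_c) = (0.418/1.40) × 23.1 × e^(−0.418×0.6249) = 0.2986 × 23.1 × 0.7701 = 5.312 mg/L.
x_c = v t_c = 0.665 m/s × 0.6249 d × 86400 s/d = 35900 m ≈ 35.9 km.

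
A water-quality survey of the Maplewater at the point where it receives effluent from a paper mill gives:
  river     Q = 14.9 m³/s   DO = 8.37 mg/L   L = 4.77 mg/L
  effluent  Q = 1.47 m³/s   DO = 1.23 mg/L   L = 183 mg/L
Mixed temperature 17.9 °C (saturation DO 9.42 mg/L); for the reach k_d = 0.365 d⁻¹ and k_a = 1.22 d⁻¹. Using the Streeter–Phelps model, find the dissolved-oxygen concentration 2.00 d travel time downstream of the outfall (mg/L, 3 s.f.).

DO ≈ 5.77 mg/L

Mixed DO = (14.9×8.37 + 1.47×1.23)/(14.9+1.47) = 126.5/16.37 = 7.729 mg/L.
Mixed L₀ = (14.9×4.77 + 1.47×183)/(16.37) = 340.1/16.37 = 20.77 mg/L.
Initial deficit D₀ = C_s − DO₀ = 9.42 − 7.729 = 1.691 mg/L.
D(2.00) = [0.365×20.77/(1.22−0.365)](e^(−0.365×2.00) − e^(−1.22×2.00)) + 1.691 e^(−1.22×2.00)
= 8.869 × (0.4819 − 0.08716) + 1.691 × 0.08716 = 3.648 mg/L.
DO = 9.42 − 3.648 = 5.772 mg/L.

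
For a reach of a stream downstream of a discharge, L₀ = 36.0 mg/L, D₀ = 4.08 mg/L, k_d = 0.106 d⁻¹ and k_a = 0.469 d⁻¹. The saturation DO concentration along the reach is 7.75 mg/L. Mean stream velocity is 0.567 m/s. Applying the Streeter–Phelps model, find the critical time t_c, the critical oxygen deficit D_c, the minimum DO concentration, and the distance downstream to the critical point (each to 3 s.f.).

With k_a/k_d = 4.425 and 1 − D₀(k_a−k_d)/(k_d L₀) = 0.6119,
t_c = ln(4.425 × 0.6119) / (0.469 − 0.106) = ln(2.707) / 0.3630 = 0.9960/0.3630 = 2.744 d.
D_c = (k_d/k_a) L₀ e^(−k_d t_c) = (0.106/0.469) × 36.0 × e^(−0.106×2.744) = 0.2260 × 36.0 × 0.7476 = 6.083 mg/L.
Minimum DO = C_s − D_c = 7.75 − 6.083 = 1.667 mg/L.
x_c = v t_c = 0.567 m/s × 2.744 d × 86400 s/d = 134400 m ≈ 134 km.

t_c ≈ 2.74 d; D_c ≈ 6.08 mg/L; min DO ≈ 1.67 mg/L; x_c ≈ 134 km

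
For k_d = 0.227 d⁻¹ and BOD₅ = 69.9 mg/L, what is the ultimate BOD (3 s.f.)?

L₀ ≈ 103 mg/L

BOD₅ = L₀(1 − e^(−5k_d)) ⇒ L₀ = BOD₅ / (1 − e^(−5×0.227))
= 69.9 / (1 − 0.3214) = 69.9 / 0.6786 = 103.0 mg/L.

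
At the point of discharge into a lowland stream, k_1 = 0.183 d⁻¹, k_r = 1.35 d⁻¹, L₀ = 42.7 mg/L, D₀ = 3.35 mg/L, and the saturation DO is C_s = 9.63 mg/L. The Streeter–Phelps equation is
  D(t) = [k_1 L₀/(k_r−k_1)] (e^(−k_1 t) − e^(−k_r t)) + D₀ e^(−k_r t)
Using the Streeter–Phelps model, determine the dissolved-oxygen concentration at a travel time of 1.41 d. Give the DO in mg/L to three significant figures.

DO ≈ 4.96 mg/L

k_1 L₀/(k_r−k_1) = 0.183×42.7/(1.35−0.183) = 7.814/1.167 = 6.696 mg/L.
e^(−k_1 t) = e^(−0.183×1.410) = 0.7726; e^(−k_r t) = e^(−1.35×1.410) = 0.1490.
D = 6.696 × (0.7726 − 0.1490) + 3.35 × 0.1490 = 4.175 + 0.4993 = 4.674 mg/L.
DO = C_s − D = 9.63 − 4.674 = 4.956 mg/L.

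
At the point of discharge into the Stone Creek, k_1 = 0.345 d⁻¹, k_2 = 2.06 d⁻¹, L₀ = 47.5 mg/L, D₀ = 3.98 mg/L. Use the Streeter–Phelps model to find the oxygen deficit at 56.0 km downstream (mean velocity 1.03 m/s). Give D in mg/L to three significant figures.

D ≈ 6.17 mg/L

Travel time t = x/v = 56.0 km / (1.03 m/s) = 56000 m / 1.03 m/s = 54370 s = 0.6293 d.
k_1 L₀/(k_2−k_1) = 0.345×47.5/(2.06−0.345) = 16.39/1.715 = 9.555 mg/L.
e^(−k_1 t) = e^(−0.345×0.6293) = 0.8049; e^(−k_2 t) = e^(−2.06×0.6293) = 0.2735.
D = 9.555 × (0.8049 − 0.2735) + 3.98 × 0.2735 = 5.077 + 1.089 = 6.166 mg/L.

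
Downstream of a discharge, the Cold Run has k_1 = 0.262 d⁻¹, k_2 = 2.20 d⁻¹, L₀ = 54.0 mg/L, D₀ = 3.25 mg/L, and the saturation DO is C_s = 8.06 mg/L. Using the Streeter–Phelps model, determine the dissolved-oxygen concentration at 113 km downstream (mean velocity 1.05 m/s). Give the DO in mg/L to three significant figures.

Travel time t = x/v = 113 km / (1.05 m/s) = 113000 m / 1.05 m/s = 107600 s = 1.246 d.
k_1 L₀/(k_2−k_1) = 0.262×54.0/(2.20−0.262) = 14.15/1.938 = 7.300 mg/L.
e^(−k_1 t) = e^(−0.262×1.246) = 0.7216; e^(−k_2 t) = e^(−2.20×1.246) = 0.06455.
D = 7.300 × (0.7216 − 0.06455) + 3.25 × 0.06455 = 4.796 + 0.2098 = 5.006 mg/L.
DO = C_s − D = 8.06 − 5.006 = 3.054 mg/L.

DO ≈ 3.05 mg/L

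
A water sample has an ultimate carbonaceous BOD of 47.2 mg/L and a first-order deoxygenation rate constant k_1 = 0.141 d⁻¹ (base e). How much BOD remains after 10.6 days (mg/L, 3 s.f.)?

L_t = L₀ e^(−k_1 t) = 47.2 × e^(−0.141×10.6) = 47.2 × 0.2243 = 10.59 mg/L.

L ≈ 10.6 mg/L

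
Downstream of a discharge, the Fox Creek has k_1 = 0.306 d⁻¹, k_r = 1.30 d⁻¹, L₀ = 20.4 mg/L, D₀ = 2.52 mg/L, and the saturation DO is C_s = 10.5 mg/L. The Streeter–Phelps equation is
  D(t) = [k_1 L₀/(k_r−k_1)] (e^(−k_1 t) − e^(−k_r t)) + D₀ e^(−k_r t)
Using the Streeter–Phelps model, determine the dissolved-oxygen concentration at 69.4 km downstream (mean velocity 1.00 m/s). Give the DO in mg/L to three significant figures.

Travel time t = x/v = 69.4 km / (1.00 m/s) = 69400 m / 1.00 m/s = 69400 s = 0.8032 d.
k_1 L₀/(k_r−k_1) = 0.306×20.4/(1.30−0.306) = 6.242/0.9940 = 6.280 mg/L.
e^(−k_1 t) = e^(−0.306×0.8032) = 0.7821; e^(−k_r t) = e^(−1.30×0.8032) = 0.3520.
D = 6.280 × (0.7821 − 0.3520) + 2.52 × 0.3520 = 2.701 + 0.8870 = 3.588 mg/L.
DO = C_s − D = 10.5 − 3.588 = 6.912 mg/L.

DO ≈ 6.91 mg/L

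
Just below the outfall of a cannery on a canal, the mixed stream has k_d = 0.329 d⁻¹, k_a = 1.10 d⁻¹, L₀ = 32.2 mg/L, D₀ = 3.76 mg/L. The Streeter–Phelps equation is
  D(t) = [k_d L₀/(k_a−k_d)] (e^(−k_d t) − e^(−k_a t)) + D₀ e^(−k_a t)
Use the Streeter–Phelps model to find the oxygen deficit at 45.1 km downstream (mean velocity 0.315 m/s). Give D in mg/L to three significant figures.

D ≈ 6.35 mg/L

Travel time t = x/v = 45.1 km / (0.315 m/s) = 45100 m / 0.315 m/s = 143200 s = 1.657 d.
k_d L₀/(k_a−k_d) = 0.329×32.2/(1.10−0.329) = 10.59/0.7710 = 13.74 mg/L.
e^(−k_d t) = e^(−0.329×1.657) = 0.5797; e^(−k_a t) = e^(−1.10×1.657) = 0.1616.
D = 13.74 × (0.5797 − 0.1616) + 3.76 × 0.1616 = 5.746 + 0.6075 = 6.353 mg/L.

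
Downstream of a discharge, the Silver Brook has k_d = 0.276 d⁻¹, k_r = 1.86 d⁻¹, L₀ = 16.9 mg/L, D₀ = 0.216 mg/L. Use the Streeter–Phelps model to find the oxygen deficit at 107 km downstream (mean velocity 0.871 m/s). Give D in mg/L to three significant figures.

Travel time t = x/v = 107 km / (0.871 m/s) = 107000 m / 0.871 m/s = 122800 s = 1.422 d.
k_d L₀/(k_r−k_d) = 0.276×16.9/(1.86−0.276) = 4.664/1.584 = 2.945 mg/L.
e^(−k_d t) = e^(−0.276×1.422) = 0.6754; e^(−k_r t) = e^(−1.86×1.422) = 0.07103.
D = 2.945 × (0.6754 − 0.07103) + 0.216 × 0.07103 = 1.780 + 0.01534 = 1.795 mg/L.

D ≈ 1.80 mg/L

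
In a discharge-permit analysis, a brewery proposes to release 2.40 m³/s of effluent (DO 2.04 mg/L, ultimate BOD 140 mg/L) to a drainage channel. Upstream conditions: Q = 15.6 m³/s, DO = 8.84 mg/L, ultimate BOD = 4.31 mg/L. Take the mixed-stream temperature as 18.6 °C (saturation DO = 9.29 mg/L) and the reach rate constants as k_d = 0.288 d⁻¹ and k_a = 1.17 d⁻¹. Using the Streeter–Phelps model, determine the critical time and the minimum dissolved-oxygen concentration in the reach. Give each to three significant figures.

Mixed DO = (15.6×8.84 + 2.40×2.04)/(15.6+2.40) = 142.8/18.00 = 7.933 mg/L.
Mixed L₀ = (15.6×4.31 + 2.40×140)/(18.00) = 403.2/18.00 = 22.40 mg/L.
Initial deficit D₀ = C_s − DO₀ = 9.29 − 7.933 = 1.357 mg/L.
t_c = (1/0.8820) ln[(1.17/0.288)(1 − 1.357×0.8820/(0.288×22.40))] = 1.134 × ln(3.309) = 1.357 d.
D_c = (0.288/1.17) × 22.40 × e^(−0.288×1.357) = 0.2462 × 22.40 × 0.6766 = 3.731 mg/L.
Minimum DO = 9.29 − 3.731 = 5.559 mg/L.

t_c ≈ 1.36 d; minimum DO ≈ 5.56 mg/L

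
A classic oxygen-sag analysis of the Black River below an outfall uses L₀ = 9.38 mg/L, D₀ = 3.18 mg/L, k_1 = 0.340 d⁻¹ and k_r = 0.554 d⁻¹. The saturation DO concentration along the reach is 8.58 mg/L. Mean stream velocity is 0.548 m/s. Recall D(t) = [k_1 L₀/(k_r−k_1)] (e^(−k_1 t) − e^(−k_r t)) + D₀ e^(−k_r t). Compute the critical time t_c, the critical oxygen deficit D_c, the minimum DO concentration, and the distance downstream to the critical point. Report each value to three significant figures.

t_c ≈ 1.16 d; D_c ≈ 3.88 mg/L; min DO ≈ 4.70 mg/L; x_c ≈ 54.9 km

t_c = [1/(k_r−k_1)] ln[(k_r/k_1)(1 − D₀(k_r−k_1)/(k_1 L₀))]
= [1/(0.554−0.340)] ln[(0.554/0.340)(1 − 3.18×0.2140/(0.340×9.38))]
= (1/0.2140) ln[1.629 × 0.7866] = 4.673 × ln(1.282) = 4.673 × 0.2482 = 1.160 d.
D_c = (k_1/k_r) L₀ e^(−k_1 t_c) = (0.340/0.554) × 9.38 × e^(−0.340×1.160) = 0.6137 × 9.38 × 0.6741 = 3.881 mg/L.
Minimum DO = C_s − D_c = 8.58 − 3.881 = 4.699 mg/L.
x_c = v t_c = 0.548 m/s × 1.160 d × 86400 s/d = 54920 m ≈ 54.9 km.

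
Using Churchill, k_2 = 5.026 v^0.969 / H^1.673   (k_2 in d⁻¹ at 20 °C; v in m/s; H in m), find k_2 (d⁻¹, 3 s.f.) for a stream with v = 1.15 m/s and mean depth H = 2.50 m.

k_2 ≈ 1.24 d⁻¹

k_2 = 5.026 × 1.15^0.969 / 2.50^1.673 = 5.026 × 1.145 / 4.632 = 1.242 d⁻¹.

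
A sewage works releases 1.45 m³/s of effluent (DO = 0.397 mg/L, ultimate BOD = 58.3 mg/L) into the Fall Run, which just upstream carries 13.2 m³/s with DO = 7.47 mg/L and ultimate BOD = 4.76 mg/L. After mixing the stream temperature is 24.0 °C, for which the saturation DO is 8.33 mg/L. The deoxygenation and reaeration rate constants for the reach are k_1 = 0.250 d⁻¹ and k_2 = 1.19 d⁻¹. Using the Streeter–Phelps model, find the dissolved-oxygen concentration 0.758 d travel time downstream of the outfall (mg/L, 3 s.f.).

DO ≈ 6.57 mg/L

Mixed DO = (13.2×7.47 + 1.45×0.397)/(13.2+1.45) = 99.18/14.65 = 6.770 mg/L.
Mixed L₀ = (13.2×4.76 + 1.45×58.3)/(14.65) = 147.4/14.65 = 10.06 mg/L.
Initial deficit D₀ = C_s − DO₀ = 8.33 − 6.770 = 1.560 mg/L.
D(0.758) = [0.250×10.06/(1.19−0.250)](e^(−0.250×0.758) − e^(−1.19×0.758)) + 1.560 e^(−1.19×0.758)
= 2.675 × (0.8274 − 0.4057) + 1.560 × 0.4057 = 1.761 mg/L.
DO = 8.33 − 1.761 = 6.569 mg/L.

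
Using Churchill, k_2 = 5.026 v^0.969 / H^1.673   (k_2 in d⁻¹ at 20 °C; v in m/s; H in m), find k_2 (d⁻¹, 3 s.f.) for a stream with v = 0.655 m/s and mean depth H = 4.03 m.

k_2 = 5.026 × 0.655^0.969 / 4.03^1.673 = 5.026 × 0.6636 / 10.30 = 0.3240 d⁻¹.

k_2 ≈ 0.324 d⁻¹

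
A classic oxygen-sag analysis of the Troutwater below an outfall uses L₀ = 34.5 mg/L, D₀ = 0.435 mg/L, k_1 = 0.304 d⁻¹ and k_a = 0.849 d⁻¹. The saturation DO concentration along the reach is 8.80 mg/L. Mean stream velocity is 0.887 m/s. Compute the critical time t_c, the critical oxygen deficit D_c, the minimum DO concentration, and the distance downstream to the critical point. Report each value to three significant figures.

t_c = [1/(k_a−k_1)] ln[(k_a/k_1)(1 − D₀(k_a−k_1)/(k_1 L₀))]
= [1/(0.849−0.304)] ln[(0.849/0.304)(1 − 0.435×0.5450/(0.304×34.5))]
= (1/0.5450) ln[2.793 × 0.9774] = 1.835 × ln(2.730) = 1.835 × 1.004 = 1.843 d.
D_c = (k_1/k_a) L₀ e^(−k_1 t_c) = (0.304/0.849) × 34.5 × e^(−0.304×1.843) = 0.3581 × 34.5 × 0.5711 = 7.055 mg/L.
Minimum DO = C_s − D_c = 8.80 − 7.055 = 1.745 mg/L.
x_c = v t_c = 0.887 m/s × 1.843 d × 86400 s/d = 141200 m ≈ 141 km.

t_c ≈ 1.84 d; D_c ≈ 7.06 mg/L; min DO ≈ 1.74 mg/L; x_c ≈ 141 km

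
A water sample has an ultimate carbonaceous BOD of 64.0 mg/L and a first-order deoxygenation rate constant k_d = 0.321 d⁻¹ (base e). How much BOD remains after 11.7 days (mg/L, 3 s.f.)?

L ≈ 1.50 mg/L

L_t = L₀ e^(−k_d t) = 64.0 × e^(−0.321×11.7) = 64.0 × 0.02338 = 1.497 mg/L.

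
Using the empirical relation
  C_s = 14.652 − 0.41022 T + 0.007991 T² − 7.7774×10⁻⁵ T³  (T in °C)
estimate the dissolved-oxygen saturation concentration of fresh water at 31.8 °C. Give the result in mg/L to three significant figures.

C_s ≈ 7.19 mg/L

C_s = 14.652 − 0.41022×31.8 + 0.007991×31.8² − 7.7774×10⁻⁵×31.8³ = 7.187 mg/L.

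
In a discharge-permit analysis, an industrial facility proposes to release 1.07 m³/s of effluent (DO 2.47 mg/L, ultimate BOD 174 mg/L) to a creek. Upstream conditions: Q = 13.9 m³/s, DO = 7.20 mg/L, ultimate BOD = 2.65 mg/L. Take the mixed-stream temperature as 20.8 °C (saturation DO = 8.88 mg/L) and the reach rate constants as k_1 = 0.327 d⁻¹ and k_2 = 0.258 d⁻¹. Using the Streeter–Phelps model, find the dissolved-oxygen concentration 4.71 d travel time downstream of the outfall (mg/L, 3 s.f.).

Mixed DO = (13.9×7.20 + 1.07×2.47)/(13.9+1.07) = 102.7/14.97 = 6.862 mg/L.
Mixed L₀ = (13.9×2.65 + 1.07×174)/(14.97) = 223.0/14.97 = 14.90 mg/L.
Initial deficit D₀ = C_s − DO₀ = 8.88 − 6.862 = 2.018 mg/L.
D(4.71) = [0.327×14.90/(0.258−0.327)](e^(−0.327×4.71) − e^(−0.258×4.71)) + 2.018 e^(−0.258×4.71)
= -70.60 × (0.2143 − 0.2967) + 2.018 × 0.2967 = 6.410 mg/L.
DO = 8.88 − 6.410 = 2.470 mg/L.

DO ≈ 2.47 mg/L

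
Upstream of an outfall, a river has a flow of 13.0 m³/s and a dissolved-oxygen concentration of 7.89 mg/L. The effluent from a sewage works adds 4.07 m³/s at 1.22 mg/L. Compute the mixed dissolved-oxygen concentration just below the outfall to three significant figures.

Flow-weighted mixing: C = (Q_r C_r + Q_w C_w)/(Q_r + Q_w)
= (13.0×7.89 + 4.07×1.22)/(13.0 + 4.07) = 107.5/17.07 = 6.300 mg/L.

6.30 mg/L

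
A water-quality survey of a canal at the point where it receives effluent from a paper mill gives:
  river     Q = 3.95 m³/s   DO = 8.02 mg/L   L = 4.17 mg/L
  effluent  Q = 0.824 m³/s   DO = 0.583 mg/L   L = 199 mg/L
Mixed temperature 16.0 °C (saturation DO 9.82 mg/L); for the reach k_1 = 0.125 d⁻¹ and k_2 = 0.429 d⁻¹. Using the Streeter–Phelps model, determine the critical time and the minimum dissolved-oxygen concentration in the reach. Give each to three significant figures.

Mixed DO = (3.95×8.02 + 0.824×0.583)/(3.95+0.824) = 32.16/4.774 = 6.736 mg/L.
Mixed L₀ = (3.95×4.17 + 0.824×199)/(4.774) = 180.4/4.774 = 37.80 mg/L.
Initial deficit D₀ = C_s − DO₀ = 9.82 − 6.736 = 3.084 mg/L.
t_c = (1/0.3040) ln[(0.429/0.125)(1 − 3.084×0.3040/(0.125×37.80))] = 3.289 × ln(2.751) = 3.329 d.
D_c = (0.125/0.429) × 37.80 × e^(−0.125×3.329) = 0.2914 × 37.80 × 0.6596 = 7.264 mg/L.
Minimum DO = 9.82 − 7.264 = 2.556 mg/L.

t_c ≈ 3.33 d; minimum DO ≈ 2.56 mg/L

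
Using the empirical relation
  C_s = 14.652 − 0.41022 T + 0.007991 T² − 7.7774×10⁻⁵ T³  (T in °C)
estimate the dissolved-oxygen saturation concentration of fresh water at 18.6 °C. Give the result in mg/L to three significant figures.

C_s = 14.652 − 0.41022×18.6 + 0.007991×18.6² − 7.7774×10⁻⁵×18.6³ = 9.286 mg/L.

C_s ≈ 9.29 mg/L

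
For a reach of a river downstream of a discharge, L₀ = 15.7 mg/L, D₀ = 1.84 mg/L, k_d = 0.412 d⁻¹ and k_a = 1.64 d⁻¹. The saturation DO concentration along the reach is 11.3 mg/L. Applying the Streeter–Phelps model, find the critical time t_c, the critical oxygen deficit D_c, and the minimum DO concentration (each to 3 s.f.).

t_c ≈ 0.775 d; D_c ≈ 2.87 mg/L; min DO ≈ 8.43 mg/L

t_c = [1/(k_a−k_d)] ln[(k_a/k_d)(1 − D₀(k_a−k_d)/(k_d L₀))]
= [1/(1.64−0.412)] ln[(1.64/0.412)(1 − 1.84×1.228/(0.412×15.7))]
= (1/1.228) ln[3.981 × 0.6507] = 0.8143 × ln(2.590) = 0.8143 × 0.9517 = 0.7750 d.
D_c = (k_d/k_a) L₀ e^(−k_d t_c) = (0.412/1.64) × 15.7 × e^(−0.412×0.7750) = 0.2512 × 15.7 × 0.7267 = 2.866 mg/L.
Minimum DO = C_s − D_c = 11.3 − 2.866 = 8.434 mg/L.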